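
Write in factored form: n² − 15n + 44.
Seek roots whose sum is 15 and product is 44: (4, 11). So n² − 15n + 44 = (n − 4)(n − 11).

Answer: (n − 4)(n − 11)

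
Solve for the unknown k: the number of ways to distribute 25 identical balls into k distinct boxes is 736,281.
7

Reasoning: Stars and bars: the count is C(25+k−1, k−1), increasing in k. k=5: C(29,4) = 23,751, k=6: C(30,5) = 142,506, k=7: C(31,6) = 736,281 ✓. So k = 7.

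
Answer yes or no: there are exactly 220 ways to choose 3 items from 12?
Yes

C(12,3) = 220.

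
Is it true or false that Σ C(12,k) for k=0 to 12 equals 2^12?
True

Explanation: Binomial theorem: Σ C(12,k) = (1+1)^12 = 2^12 = 4,096; RHS 2^12 = 4,096.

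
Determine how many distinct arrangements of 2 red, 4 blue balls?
15

Explanation: Multinomial: 6!/(2! × 4!) = 15.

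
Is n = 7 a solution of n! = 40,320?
No

Explanation: 7! = 7·6! = 7·720 = 5,040, which does not equal 40,320.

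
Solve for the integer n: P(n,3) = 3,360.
P(n,3) = n(n−1)(n−2) is increasing in n; n(n−1)(n−2) ≈ (n−1)^3 = 3,360 gives n ≈ 16.0. Check: P(14,3) = 2,184, P(15,3) = 2,730, P(16,3) = 3,360 ✓. So n = 16.

Answer: 16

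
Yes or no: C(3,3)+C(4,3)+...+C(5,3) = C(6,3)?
No

Working:
Hockey stick identity gives Σ = C(6,4) = 15; RHS C(6,3) = 20.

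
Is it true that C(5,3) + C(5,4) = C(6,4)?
True
Pascal's identity: LHS = 10 + 5 = 15; RHS = C(6,4) = 15. Both sides agree, so the statement holds.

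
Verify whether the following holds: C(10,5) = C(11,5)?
False

LHS = C(10,5) = 252; RHS = C(11,5) = 462. 252 ≠ 462, so the statement does not hold.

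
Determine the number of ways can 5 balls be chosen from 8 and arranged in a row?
6,720
P(8,5) = 8!/(8-5)! = 6,720.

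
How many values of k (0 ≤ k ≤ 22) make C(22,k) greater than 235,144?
7

Solution: Row 22 is unimodal and symmetric about k=22/2. C(22,7)=170,544 ≤ 235,144; C(22,8)=319,770 > 235,144; by symmetry C(22,k) > 235,144 for k = 8..14. That's 14 - 8 + 1 = 7 values.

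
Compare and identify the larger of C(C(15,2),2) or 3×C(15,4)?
C(C(15,2),2)
C(C(15,2),2)=5,460, 3×C(15,4)=4,095.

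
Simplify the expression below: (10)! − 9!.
3,265,920

Reasoning: (10)! − 9! = (10)·9! − 9! = (10−1)·9! = 9·9! = 3,265,920.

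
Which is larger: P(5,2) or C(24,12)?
C(24,12)
P(5,2)=20, C(24,12)=2,704,156.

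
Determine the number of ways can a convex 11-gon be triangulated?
4,862
Using the Catalan number formula: C_n = C(2n, n) / (n+1)
C_9 = C(18, 9) / (9+1)
     = 48620 / 10
     = 4,862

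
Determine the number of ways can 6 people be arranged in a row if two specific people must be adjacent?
240

Solution: Treat pair as unit: (6-1)! arrangements × 2 internal orders = 240.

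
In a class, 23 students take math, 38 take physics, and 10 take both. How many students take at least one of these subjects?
51

Solution: |A∪B| = |A|+|B|-|A∩B| = 23+38-10 = 51.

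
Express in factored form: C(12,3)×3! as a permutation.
P(12,3)

Reasoning: C(12,3)×3! = [12!/(3!(9)!)]×3! = 12!/(9)! = P(12,3) = 1,320.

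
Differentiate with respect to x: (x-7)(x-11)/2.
(2x - 18)/2

Explanation: d/dx[(x-7)(x-11)] = (x-11) + (x-7) = 2x - 18. Dividing by 2 gives (2x - 18)/2.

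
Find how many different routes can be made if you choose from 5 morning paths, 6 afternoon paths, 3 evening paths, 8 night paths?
720

Reasoning: By the multiplication principle: 5 × 6 × 3 × 8 = 720.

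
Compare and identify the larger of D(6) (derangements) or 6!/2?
6!/2

D(6) = (6-1)·[D(5) + D(4)] = 5·[44 + 9] = 265; 6!/2 = 720/2 = 360.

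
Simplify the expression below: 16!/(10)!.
5,765,760

Solution: This equals 16×15×...×11 = 5,765,760.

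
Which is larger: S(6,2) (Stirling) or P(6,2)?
S(6,2)

Solution: S(6,2) = 2·S(5,2) + S(5,1) = 2·15 + 1 = 31; P(6,2) = 30.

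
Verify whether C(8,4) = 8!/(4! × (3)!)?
False

The correct denominator is 4!×4!, giving C(8,4) = 70; the stated RHS is 8!/(4!×3!) = 280 ≠ 70, so the statement does not hold.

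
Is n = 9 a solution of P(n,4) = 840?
P(9,4) = 9·8·7·6 = 3,024, which does not equal 840.

Answer: No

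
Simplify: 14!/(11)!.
2,184

Explanation: This equals 14×13×12 = 2,184.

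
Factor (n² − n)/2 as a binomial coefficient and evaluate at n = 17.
C(n,2); C(17,2) = 136

Working:
(n² − n)/2 = n(n−1)/2 = C(n,2). At n = 17: C(17,2) = 136.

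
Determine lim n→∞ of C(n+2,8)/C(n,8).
1

Working:
Both numerator and denominator grow as n^8/8! for large n, so the ratio → 1.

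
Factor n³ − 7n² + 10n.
n(n − 2)(n − 5)

Explanation: n³ − 7n² + 10n = n(n² − 7n + 10) = n(n − 2)(n − 5).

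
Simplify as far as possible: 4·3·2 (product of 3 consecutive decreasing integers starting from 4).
24

Explanation: This is P(4,3) = 4!/(1)! = 24.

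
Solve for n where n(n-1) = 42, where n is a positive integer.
7

Working:
n² − n − 42 = 0, so n = (1 ± √(1 + 4·42))/2 = (1 ± √169)/2 = (1 ± 13)/2, i.e. n = 7 or n = -6. Taking the positive root, n = 7 (check: 7×6 = 42).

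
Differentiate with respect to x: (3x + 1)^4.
12(3x + 1)^3

Explanation: Chain rule: 4(3x+1)^{3} × 3 = 12(3x+1)^{3}.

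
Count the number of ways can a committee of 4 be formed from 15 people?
1,365

C(15,4) = 15! / (4! × (15-4)!)
         = 15! / (4! × 11!)
         = 1,365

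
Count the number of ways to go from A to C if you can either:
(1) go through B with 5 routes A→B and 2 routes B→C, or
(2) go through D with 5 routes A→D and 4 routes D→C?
Route via B: 5×2=10. Route via D: 5×4=20. Total: 30.

Answer: 30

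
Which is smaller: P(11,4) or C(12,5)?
P(11,4)=7,920, C(12,5)=792.
Final answer: C(12,5)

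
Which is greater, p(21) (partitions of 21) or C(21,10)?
C(21,10)

Working:
Pentagonal recurrence p(n) = p(n−1) + p(n−2) − p(n−5) − p(n−7) + …: p(21) = p(20) + p(19) − p(16) − p(14) + p(9) + p(6) = 627 + 490 − 231 − 135 + 30 + 11 = 792; C(21,10) = 352,716.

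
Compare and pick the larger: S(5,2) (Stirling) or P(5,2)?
P(5,2)

Solution: S(5,2) = 2·S(4,2) + S(4,1) = 2·7 + 1 = 15; P(5,2) = 20.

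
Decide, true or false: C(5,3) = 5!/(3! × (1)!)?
False
The correct denominator is 3!×2!, giving C(5,3) = 10; the stated RHS is 5!/(3!×1!) = 20 ≠ 10, so the statement does not hold.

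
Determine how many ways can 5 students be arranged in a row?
Arrangements of 5 distinct objects: 5! = 120.
Final answer: 120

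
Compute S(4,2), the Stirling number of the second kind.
Using the Stirling recurrence: S(n,k) = k·S(n-1,k) + S(n-1,k-1)
S(4,2) = 2·S(3,2) + S(3,1)
         = 2·3 + 1
         = 6 + 1
         = 7

Answer: 7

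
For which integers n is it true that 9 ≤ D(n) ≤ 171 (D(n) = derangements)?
Using D(n) = (n−1)[D(n−1) + D(n−2)] with D(1)=0, D(2)=1: D(3)=2; D(4)=9; D(5)=44; D(6)=265. So valid n = 4, 5.
Final answer: 4, 5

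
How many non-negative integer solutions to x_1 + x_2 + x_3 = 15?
136

Explanation: C(15+3-1, 3-1) = 136.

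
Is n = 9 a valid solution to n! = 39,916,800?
9! = 9·8! = 9·40,320 = 362,880, which does not equal 39,916,800.

Answer: No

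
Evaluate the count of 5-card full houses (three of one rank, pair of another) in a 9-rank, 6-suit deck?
21,600
Triple rank: 9. Triple suits: C(6,3)=20. Pair rank: 8. Pair suits: C(6,2)=15. Total: 21,600.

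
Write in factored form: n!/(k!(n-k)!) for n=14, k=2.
C(14,2) = 91

Explanation: This is the binomial coefficient C(14,2) = 91.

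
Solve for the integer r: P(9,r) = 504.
3

Working:
P(9,r) = 9·8·…·(9−r+1), a product of r factors. Multiplying down from 9: 9 = 9; 9·8 = 72; 9·8·7 = 504 ✓ (3 factors). So r = 3.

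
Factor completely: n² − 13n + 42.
Seek roots whose sum is 13 and product is 42: (6, 7). So n² − 13n + 42 = (n − 6)(n − 7).
Final answer: (n − 6)(n − 7)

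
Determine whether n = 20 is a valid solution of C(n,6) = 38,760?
C(20,6) = 20·19·18·17·16·15/6! = 27,907,200/720 = 38,760, which equals 38,760.

Answer: Yes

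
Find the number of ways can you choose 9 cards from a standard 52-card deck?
3,679,075,400

Solution: C(52,9) = 3,679,075,400.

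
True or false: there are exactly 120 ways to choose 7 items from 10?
True

Solution: C(10,7) = 120.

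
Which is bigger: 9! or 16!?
16!

Working:
9!=362,880, 16!=20,922,789,888,000. 16! > 9!.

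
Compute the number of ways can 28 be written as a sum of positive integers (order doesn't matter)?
Pentagonal recurrence p(n) = p(n−1) + p(n−2) − p(n−5) − p(n−7) + …: p(28) = p(27) + p(26) − p(23) − p(21) + p(16) + p(13) − p(6) − p(2) = 3,010 + 2,436 − 1,255 − 792 + 231 + 101 − 11 − 2 = 3,718.

Answer: 3,718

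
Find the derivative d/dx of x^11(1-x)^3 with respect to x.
11x^10(1-x)^3 - 3x^11(1-x)^2
Product rule: 11x^{10}(1-x)^{3} + x^11·(-3)(1-x)^{2}.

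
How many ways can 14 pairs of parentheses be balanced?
2,674,440

Reasoning: Using the Catalan number formula: C_n = C(2n, n) / (n+1)
C_14 = C(28, 14) / (14+1)
     = 40116600 / 15
     = 2,674,440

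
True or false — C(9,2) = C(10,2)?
False

Solution: LHS = C(9,2) = 36; RHS = C(10,2) = 45. 36 ≠ 45, so the statement does not hold.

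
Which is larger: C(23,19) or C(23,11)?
C(23,11)
C(23,19)=8,855, C(23,11)=1,352,078.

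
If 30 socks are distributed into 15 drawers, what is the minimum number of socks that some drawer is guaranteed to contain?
2

Working:
Pigeonhole: ⌈30/15⌉ = 2.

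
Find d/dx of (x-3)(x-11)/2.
(2x - 14)/2

Explanation: d/dx[(x-3)(x-11)] = (x-11) + (x-3) = 2x - 14. Dividing by 2 gives (2x - 14)/2.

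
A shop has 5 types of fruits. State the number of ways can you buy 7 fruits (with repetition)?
330

Explanation: Stars and bars: C(7+5-1, 7) = C(11, 7) = 330.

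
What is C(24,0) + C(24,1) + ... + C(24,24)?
Sum of binomial coefficients = 2^24 = 16,777,216.

Answer: 16,777,216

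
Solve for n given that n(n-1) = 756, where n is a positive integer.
28

Working:
n² − n − 756 = 0, so n = (1 ± √(1 + 4·756))/2 = (1 ± √3,025)/2 = (1 ± 55)/2, i.e. n = 28 or n = -27. Taking the positive root, n = 28 (check: 28×27 = 756).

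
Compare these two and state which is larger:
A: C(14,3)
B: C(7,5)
A

Solution: A=C(14,3)=364, B=C(7,5)=21.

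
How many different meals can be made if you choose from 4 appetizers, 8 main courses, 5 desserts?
160

Reasoning: By the multiplication principle: 4 × 8 × 5 = 160.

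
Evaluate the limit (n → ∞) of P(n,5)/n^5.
1
P(n,5) = n(n-1)···(n-4) ≈ n^5 for large n. Limit = 1.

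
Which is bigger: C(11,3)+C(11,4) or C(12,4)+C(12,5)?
First=495, Second=1,287.

Answer: C(12,4)+C(12,5)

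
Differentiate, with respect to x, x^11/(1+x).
Quotient rule: [11x^{10}(1+x) - x^11]/(1+x)².
Final answer: (11x^10(1+x) - x^11)/(1+x)²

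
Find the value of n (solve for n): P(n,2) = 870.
30

Solution: P(n,2) = n(n−1) is increasing in n; n(n−1) ≈ (n−0.5)^2 = 870 gives n ≈ 30.0. Check: P(28,2) = 756, P(29,2) = 812, P(30,2) = 870 ✓. So n = 30.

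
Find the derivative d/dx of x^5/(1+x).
(5x^4(1+x) - x^5)/(1+x)²

Quotient rule: [5x^{4}(1+x) - x^5]/(1+x)².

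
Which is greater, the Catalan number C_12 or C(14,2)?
C_12

Working:
C_12 = C(24,12)/(12+1) = 2,704,156/13 = 208,012; C(14,2) = 91.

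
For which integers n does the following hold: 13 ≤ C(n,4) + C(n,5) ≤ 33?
C(5,4)+C(5,5)=6; C(6,4)+C(6,5)=21; C(7,4)+C(7,5)=56. So valid n = 6.

Answer: 6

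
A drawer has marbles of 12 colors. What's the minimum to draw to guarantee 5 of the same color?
49

Explanation: Worst case: 4 of each = 48. One more: 49.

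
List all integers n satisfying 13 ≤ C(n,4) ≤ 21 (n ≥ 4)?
6

Reasoning: C(5,4)=5; C(6,4)=15; C(7,4)=35. So valid n = 6.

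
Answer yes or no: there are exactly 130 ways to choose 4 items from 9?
No

Working:
C(9,4) = 126 ≠ 130.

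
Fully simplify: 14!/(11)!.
2,184

Working:
This equals 14×13×12 = 2,184.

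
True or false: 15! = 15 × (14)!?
True

Explanation: By definition n! = n × (n-1)!, so 15! = 15 × 14!.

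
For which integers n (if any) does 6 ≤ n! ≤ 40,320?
3, 4, 5, 6, 7, 8

Solution: n! is strictly increasing; 3! = 6 and 8! = 40,320, so valid n = 3, 4, 5, 6, 7, 8.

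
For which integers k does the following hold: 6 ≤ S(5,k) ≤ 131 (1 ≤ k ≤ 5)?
2, 3, 4

S(5,1)=1; S(5,2)=15; S(5,3)=25; S(5,4)=10; S(5,5)=1. So valid k = 2, 3, 4.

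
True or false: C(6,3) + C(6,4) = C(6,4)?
False
Pascal's identity gives C(7,4) = 35, whereas C(6,4) = 15.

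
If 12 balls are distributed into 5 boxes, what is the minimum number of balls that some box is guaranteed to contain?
3

Working:
Pigeonhole: ⌈12/5⌉ = 3.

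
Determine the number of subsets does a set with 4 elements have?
Each element can be included or excluded: 2^4 = 16.

Answer: 16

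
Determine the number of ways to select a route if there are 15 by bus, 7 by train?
22

Reasoning: By the addition principle: 15 + 7 = 22.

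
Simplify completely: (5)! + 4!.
(5)! + 4! = (5)·4! + 4! = (5+1)·4! = 6·4! = 144.

Answer: 144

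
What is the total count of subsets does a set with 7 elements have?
Each element can be included or excluded: 2^7 = 128.
Final answer: 128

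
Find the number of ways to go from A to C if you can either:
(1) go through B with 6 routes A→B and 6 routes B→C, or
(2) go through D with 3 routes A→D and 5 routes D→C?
Route via B: 6×6=36. Route via D: 3×5=15. Total: 51.
Final answer: 51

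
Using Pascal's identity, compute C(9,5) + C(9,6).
210

Working:
C(9,5) + C(9,6) = C(10,6) = 210.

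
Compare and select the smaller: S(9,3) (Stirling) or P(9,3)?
P(9,3)

Working:
S(9,3) = 3·S(8,3) + S(8,2) = 3·966 + 127 = 3,025; P(9,3) = 504.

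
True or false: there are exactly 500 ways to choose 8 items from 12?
False

Explanation: C(12,8) = 495 ≠ 500.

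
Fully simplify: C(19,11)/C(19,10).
C(n,k+1)/C(n,k) = (n−k)/(k+1). Here (19−10)/(10+1) = 9/11 = 9/11.
Final answer: 9/11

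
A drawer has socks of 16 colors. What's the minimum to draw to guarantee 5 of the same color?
65
Worst case: 4 of each = 64. One more: 65.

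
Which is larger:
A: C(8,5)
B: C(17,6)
B

Solution: A=C(8,5)=56, B=C(17,6)=12,376.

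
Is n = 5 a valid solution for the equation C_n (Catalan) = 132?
No
C_5 = C(10,5)/(5+1) = 252/6 = 42, which does not equal 132.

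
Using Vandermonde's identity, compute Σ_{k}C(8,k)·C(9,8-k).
= C(8+9,8) = C(17,8) = 24,310.

Answer: 24,310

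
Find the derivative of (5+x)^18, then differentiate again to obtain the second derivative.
First derivative: 18(5+x)^{17}. Second derivative: 18·17·(5+x)^{16} = 306(5+x)^{16}.
Final answer: 306(5+x)^16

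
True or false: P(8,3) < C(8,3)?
False

Explanation: P(8,3) = 336 and C(8,3) = 56; P(n,r) = r! × C(n,r) so P > C whenever r ≥ 2.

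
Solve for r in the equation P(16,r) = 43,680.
4

P(16,r) = 16·15·…·(16−r+1), a product of r factors. Multiplying down from 16: 16 = 16; 16·15 = 240; 16·15·14 = 3,360; 16·15·14·13 = 43,680 ✓ (4 factors). So r = 4.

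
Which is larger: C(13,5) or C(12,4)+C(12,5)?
Equal

Reasoning: By Pascal's identity: C(13,5) = C(12,4)+C(12,5) = 1,287. Equal.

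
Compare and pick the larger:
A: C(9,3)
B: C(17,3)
B

Working:
A=C(9,3)=84, B=C(17,3)=680.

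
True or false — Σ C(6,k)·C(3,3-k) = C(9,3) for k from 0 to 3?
True

Vandermonde's identity gives C(9,3) = 84; RHS C(9,3) = 84.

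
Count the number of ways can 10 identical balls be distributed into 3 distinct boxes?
66

C(10+3-1, 3-1) = C(12, 2) = 66.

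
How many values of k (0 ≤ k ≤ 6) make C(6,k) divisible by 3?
Checking C(6,k) mod 3 for k = 0..6: divisible at k = 1, 2, 4, 5. That's 4 values.

Answer: 4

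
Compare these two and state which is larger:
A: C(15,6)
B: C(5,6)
A

Solution: A=C(15,6)=5,005, B=C(5,6)=0.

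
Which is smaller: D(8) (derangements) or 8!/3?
D(8) = (8-1)·[D(7) + D(6)] = 7·[1,854 + 265] = 14,833; 8!/3 = 40,320/3 = 13,440.
Final answer: 8!/3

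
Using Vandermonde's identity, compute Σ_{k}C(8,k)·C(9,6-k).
= C(8+9,6) = C(17,6) = 12,376.
Final answer: 12,376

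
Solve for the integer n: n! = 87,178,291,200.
14

Explanation: n! is strictly increasing. 12! = 479,001,600, 13! = 6,227,020,800, 14! = 87,178,291,200 ✓. So n = 14.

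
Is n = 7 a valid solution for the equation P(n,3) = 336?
P(7,3) = 7·6·5 = 210, which does not equal 336.

Answer: No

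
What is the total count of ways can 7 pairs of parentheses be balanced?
Using the Catalan number formula: C_n = C(2n, n) / (n+1)
C_7 = C(14, 7) / (7+1)
     = 3432 / 8
     = 429
Final answer: 429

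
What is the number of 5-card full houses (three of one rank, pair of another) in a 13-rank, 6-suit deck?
46,800
Triple rank: 13. Triple suits: C(6,3)=20. Pair rank: 12. Pair suits: C(6,2)=15. Total: 46,800.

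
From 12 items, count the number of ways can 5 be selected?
792
C(12,5) = 12! / (5! × (12-5)!)
         = 12! / (5! × 7!)
         = 792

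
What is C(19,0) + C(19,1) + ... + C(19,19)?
524,288
Sum of binomial coefficients = 2^19 = 524,288.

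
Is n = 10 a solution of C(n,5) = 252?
Yes

Explanation: C(10,5) = 10·9·8·7·6/5! = 30,240/120 = 252, which equals 252.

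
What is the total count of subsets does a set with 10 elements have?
1,024

Reasoning: Each element can be included or excluded: 2^10 = 1,024.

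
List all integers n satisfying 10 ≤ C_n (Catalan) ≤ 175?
4, 5, 6

Working:
C_3=5; C_4=14; C_5=42; C_6=132; C_7=429. So valid n = 4, 5, 6.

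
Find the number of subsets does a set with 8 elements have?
256

Solution: Each element can be included or excluded: 2^8 = 256.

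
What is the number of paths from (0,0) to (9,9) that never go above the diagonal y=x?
4,862

Counted by the Catalan number C_9: C_9 = C(18,9)/(9+1) = 48,620/10 = 4,862.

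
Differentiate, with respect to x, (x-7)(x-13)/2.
(2x - 20)/2

Solution: d/dx[(x-7)(x-13)] = (x-13) + (x-7) = 2x - 20. Dividing by 2 gives (2x - 20)/2.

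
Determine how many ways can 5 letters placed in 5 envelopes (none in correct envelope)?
44

Explanation: Using D(n) = (n-1)[D(n-1) + D(n-2)]:
D(5) = (5-1) × [D(4) + D(3)]
      = 4 × [9 + 2]
      = 4 × 11
      = 44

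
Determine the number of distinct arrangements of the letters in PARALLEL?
3,360

Word has 8 letters (P=1, A=2, R=1, L=3, E=1). Arrangements: 8!/Π(k!) = 3,360.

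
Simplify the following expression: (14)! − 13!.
80,951,270,400

Working:
(14)! − 13! = (14)·13! − 13! = (14−1)·13! = 13·13! = 80,951,270,400.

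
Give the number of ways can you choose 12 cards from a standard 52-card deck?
C(52,12) = 206,379,406,870.
Final answer: 206,379,406,870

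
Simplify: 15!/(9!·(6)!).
5,005

This is C(15,9) = 5,005.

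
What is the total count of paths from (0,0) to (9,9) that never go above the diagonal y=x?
4,862

Explanation: Counted by the Catalan number C_9: C_9 = C(18,9)/(9+1) = 48,620/10 = 4,862.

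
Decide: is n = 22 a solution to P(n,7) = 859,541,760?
Yes

Working:
P(22,7) = 22·21·20·19·18·17·16 = 859,541,760, which equals 859,541,760.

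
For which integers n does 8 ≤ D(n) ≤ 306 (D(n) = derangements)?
4, 5, 6

Using D(n) = (n−1)[D(n−1) + D(n−2)] with D(1)=0, D(2)=1: D(3)=2; D(4)=9; D(5)=44; D(6)=265; D(7)=1,854. So valid n = 4, 5, 6.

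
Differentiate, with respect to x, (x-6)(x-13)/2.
d/dx[(x-6)(x-13)] = (x-13) + (x-6) = 2x - 19. Dividing by 2 gives (2x - 19)/2.

Answer: (2x - 19)/2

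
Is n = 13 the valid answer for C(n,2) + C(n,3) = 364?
Yes

Reasoning: C(13,2) + C(13,3) = 78 + 286 = 364, which equals 364.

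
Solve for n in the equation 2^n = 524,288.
19

Working:
524,288 = 1,024 × 512 = 2^10 × 2^9 = 2^19, so n = 19.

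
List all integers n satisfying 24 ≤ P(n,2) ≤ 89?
6, 7, 8, 9

Reasoning: P(5,2)=20; P(6,2)=30; P(7,2)=42; P(8,2)=56; P(9,2)=72; P(10,2)=90. So valid n = 6, 7, 8, 9.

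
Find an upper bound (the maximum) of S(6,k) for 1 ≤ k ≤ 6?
90

Explanation: Row S(6,k) for k = 1..6 (via S(n,k) = k·S(n−1,k) + S(n−1,k−1)): 1, 31, 90, 65, 15, 1. The row is unimodal; maximum at k = 3: 90.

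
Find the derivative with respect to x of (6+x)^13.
13(6+x)^12

Solution: Using the power rule: d/dx (6+x)^13 = 13(6+x)^{12}.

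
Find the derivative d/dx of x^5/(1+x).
(5x^4(1+x) - x^5)/(1+x)²

Explanation: Quotient rule: [5x^{4}(1+x) - x^5]/(1+x)².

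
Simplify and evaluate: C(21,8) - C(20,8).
77,520

Solution: C(21,8) - C(20,8) = C(20,7) = 77,520.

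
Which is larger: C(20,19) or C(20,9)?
C(20,9)

Solution: C(20,19)=20, C(20,9)=167,960.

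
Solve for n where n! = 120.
5

n! is strictly increasing. 3! = 6, 4! = 24, 5! = 120 ✓. So n = 5.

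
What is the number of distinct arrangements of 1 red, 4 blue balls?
5

Solution: Multinomial: 5!/(1! × 4!) = 5.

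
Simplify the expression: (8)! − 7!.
35,280
(8)! − 7! = (8)·7! − 7! = (8−1)·7! = 7·7! = 35,280.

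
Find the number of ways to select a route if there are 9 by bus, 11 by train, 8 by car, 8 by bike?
36

Solution: By the addition principle: 9 + 11 + 8 + 8 = 36.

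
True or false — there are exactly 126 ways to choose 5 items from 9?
C(9,5) = 126.
Final answer: True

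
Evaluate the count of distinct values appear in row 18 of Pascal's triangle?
Row 18 has entries C(18,0)..C(18,18); by symmetry C(18,k)=C(18,18-k), giving 10 distinct values.

Answer: 10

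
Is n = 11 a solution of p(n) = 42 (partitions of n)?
No

Explanation: Pentagonal recurrence p(n) = p(n−1) + p(n−2) − p(n−5) − p(n−7) + …: p(11) = p(10) + p(9) − p(6) − p(4) = 42 + 30 − 11 − 5 = 56, which does not equal 42.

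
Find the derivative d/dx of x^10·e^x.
(10x^9 + x^10)e^x

Working:
Product rule: d/dx[x^10]·e^x + x^10·d/dx[e^x] = 10x^{9}e^x + x^10e^x.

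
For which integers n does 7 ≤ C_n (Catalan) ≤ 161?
4, 5, 6

Working:
C_3=5; C_4=14; C_5=42; C_6=132; C_7=429. So valid n = 4, 5, 6.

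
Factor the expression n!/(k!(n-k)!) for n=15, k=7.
C(15,7) = 6,435
This is the binomial coefficient C(15,7) = 6,435.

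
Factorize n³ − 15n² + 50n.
n(n − 5)(n − 10)

Solution: n³ − 15n² + 50n = n(n² − 15n + 50) = n(n − 5)(n − 10).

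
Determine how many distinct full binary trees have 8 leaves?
Using the Catalan number formula: C_n = C(2n, n) / (n+1)
C_7 = C(14, 7) / (7+1)
     = 3432 / 8
     = 429
Final answer: 429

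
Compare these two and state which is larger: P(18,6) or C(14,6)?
P(18,6)

Reasoning: P(18,6)=13,366,080, C(14,6)=3,003.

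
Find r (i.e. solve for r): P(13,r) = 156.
P(13,r) = 13·12·…·(13−r+1), a product of r factors. Multiplying down from 13: 13 = 13; 13·12 = 156 ✓ (2 factors). So r = 2.

Answer: 2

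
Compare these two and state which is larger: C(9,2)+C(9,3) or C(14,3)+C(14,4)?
First=120, Second=1,365.
Final answer: C(14,3)+C(14,4)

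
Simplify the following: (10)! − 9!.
3,265,920

(10)! − 9! = (10)·9! − 9! = (10−1)·9! = 9·9! = 3,265,920.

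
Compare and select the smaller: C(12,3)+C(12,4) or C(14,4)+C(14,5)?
C(12,3)+C(12,4)

First=715, Second=3,003.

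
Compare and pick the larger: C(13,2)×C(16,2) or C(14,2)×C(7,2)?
C(13,2)×C(16,2)

Solution: C(13,2)×C(16,2)=9,360, C(14,2)×C(7,2)=1,911.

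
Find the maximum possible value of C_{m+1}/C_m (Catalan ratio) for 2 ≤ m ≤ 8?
17/5

Reasoning: C_{m+1}/C_m = 2(2m+1)/(m+2), which increases with m. Maximum at m = 8: 2·17/10 = 17/5.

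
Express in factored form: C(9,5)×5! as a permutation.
P(9,5)

C(9,5)×5! = [9!/(5!(4)!)]×5! = 9!/(4)! = P(9,5) = 15,120.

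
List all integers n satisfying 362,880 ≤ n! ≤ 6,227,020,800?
9, 10, 11, 12, 13

Solution: n! is strictly increasing; 9! = 362,880 and 13! = 6,227,020,800, so valid n = 9, 10, 11, 12, 13.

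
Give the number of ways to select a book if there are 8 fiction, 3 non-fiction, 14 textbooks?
25

Reasoning: By the addition principle: 8 + 3 + 14 = 25.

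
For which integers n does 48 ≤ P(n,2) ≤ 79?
8, 9

Reasoning: P(7,2)=42; P(8,2)=56; P(9,2)=72; P(10,2)=90. So valid n = 8, 9.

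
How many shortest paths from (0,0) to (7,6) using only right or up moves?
1,716

Solution: Choose 7 rights from 13 moves: C(13,7) = 1,716.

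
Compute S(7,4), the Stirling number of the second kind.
Using the Stirling recurrence: S(n,k) = k·S(n-1,k) + S(n-1,k-1)
S(7,4) = 4·S(6,4) + S(6,3)
         = 4·65 + 90
         = 260 + 90
         = 350

Answer: 350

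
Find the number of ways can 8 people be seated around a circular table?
5,040
Circular arrangements: (8-1)! = 5,040.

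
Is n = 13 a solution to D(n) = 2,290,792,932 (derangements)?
Yes

Working:
D(13) = (13-1)·[D(12) + D(11)] = 12·[176,214,841 + 14,684,570] = 2,290,792,932, which equals 2,290,792,932.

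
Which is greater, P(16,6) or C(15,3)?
P(16,6)

Reasoning: P(16,6)=5,765,760, C(15,3)=455.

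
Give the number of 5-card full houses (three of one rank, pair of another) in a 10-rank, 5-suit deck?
9,000

Triple rank: 10. Triple suits: C(5,3)=10. Pair rank: 9. Pair suits: C(5,2)=10. Total: 9,000.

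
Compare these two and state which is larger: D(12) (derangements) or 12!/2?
D(12) = (12-1)·[D(11) + D(10)] = 11·[14,684,570 + 1,334,961] = 176,214,841; 12!/2 = 479,001,600/2 = 239,500,800.
Final answer: 12!/2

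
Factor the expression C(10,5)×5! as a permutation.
P(10,5)

C(10,5)×5! = [10!/(5!(5)!)]×5! = 10!/(5)! = P(10,5) = 30,240.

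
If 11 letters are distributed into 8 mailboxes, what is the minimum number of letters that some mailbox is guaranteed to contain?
Pigeonhole: ⌈11/8⌉ = 2.
Final answer: 2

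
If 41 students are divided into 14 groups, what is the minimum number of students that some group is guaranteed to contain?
Pigeonhole: ⌈41/14⌉ = 3.

Answer: 3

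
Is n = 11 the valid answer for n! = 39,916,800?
Yes
11! = 11·10! = 11·3,628,800 = 39,916,800, which equals 39,916,800.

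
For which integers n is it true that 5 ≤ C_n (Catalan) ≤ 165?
3, 4, 5, 6

C_2=2; C_3=5; C_4=14; C_5=42; C_6=132; C_7=429. So valid n = 3, 4, 5, 6.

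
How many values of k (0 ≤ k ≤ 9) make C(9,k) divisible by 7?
4

Reasoning: Checking C(9,k) mod 7 for k = 0..9: divisible at k = 3, 4, 5, 6. That's 4 values.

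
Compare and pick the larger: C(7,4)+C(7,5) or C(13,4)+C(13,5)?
C(13,4)+C(13,5)

First=56, Second=2,002.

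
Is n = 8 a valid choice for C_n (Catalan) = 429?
No

Working:
C_8 = C(16,8)/(8+1) = 12,870/9 = 1,430, which does not equal 429.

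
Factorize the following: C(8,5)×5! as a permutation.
C(8,5)×5! = [8!/(5!(3)!)]×5! = 8!/(3)! = P(8,5) = 6,720.

Answer: P(8,5)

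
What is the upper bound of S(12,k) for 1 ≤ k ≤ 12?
1,379,400

Explanation: Row S(12,k) for k = 1..12 (via S(n,k) = k·S(n−1,k) + S(n−1,k−1)): 1, 2,047, 86,526, 611,501, 1,379,400, 1,323,652, 627,396, 159,027, 22,275, 1,705, 66, 1. The row is unimodal; maximum at k = 5: 1,379,400.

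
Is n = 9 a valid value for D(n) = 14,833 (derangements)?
No

D(9) = (9-1)·[D(8) + D(7)] = 8·[14,833 + 1,854] = 133,496, which does not equal 14,833.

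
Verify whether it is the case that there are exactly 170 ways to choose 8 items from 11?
C(11,8) = 165 ≠ 170.
Final answer: False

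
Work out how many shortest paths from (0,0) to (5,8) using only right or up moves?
Choose 5 rights from 13 moves: C(13,5) = 1,287.
Final answer: 1,287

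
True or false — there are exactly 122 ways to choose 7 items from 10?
C(10,7) = 120 ≠ 122.

Answer: False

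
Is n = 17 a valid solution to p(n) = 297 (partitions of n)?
Yes

Explanation: Pentagonal recurrence p(n) = p(n−1) + p(n−2) − p(n−5) − p(n−7) + …: p(17) = p(16) + p(15) − p(12) − p(10) + p(5) + p(2) = 231 + 176 − 77 − 42 + 7 + 2 = 297, which equals 297.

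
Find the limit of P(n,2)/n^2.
P(n,2) = n(n-1) ≈ n^2 for large n. Limit = 1.

Answer: 1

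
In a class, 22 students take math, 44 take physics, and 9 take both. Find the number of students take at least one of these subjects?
57

Working:
|A∪B| = |A|+|B|-|A∩B| = 22+44-9 = 57.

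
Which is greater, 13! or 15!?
15!

Working:
13!=6,227,020,800, 15!=1,307,674,368,000. 15! > 13!.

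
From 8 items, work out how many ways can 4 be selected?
70

Working:
C(8,4) = 8! / (4! × (8-4)!)
         = 8! / (4! × 4!)
         = 70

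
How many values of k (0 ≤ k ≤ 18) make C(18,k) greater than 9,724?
7

Reasoning: Row 18 is unimodal and symmetric about k=18/2. C(18,5)=8,568 ≤ 9,724; C(18,6)=18,564 > 9,724; by symmetry C(18,k) > 9,724 for k = 6..12. That's 12 - 6 + 1 = 7 values.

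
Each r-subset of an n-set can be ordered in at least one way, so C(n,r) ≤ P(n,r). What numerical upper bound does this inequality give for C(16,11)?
174,356,582,400

Solution: P(16,11) = 16·15·14·13·12·11·10·9·8·7·6 = 174,356,582,400, so C(16,11) ≤ 174,356,582,400. (The bound is loose by a factor of 11! = 39,916,800: C(16,11) = 174,356,582,400/39,916,800 = 4,368.)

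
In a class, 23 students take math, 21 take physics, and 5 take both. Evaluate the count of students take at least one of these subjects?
|A∪B| = |A|+|B|-|A∩B| = 23+21-5 = 39.

Answer: 39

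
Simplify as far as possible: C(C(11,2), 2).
C(11,2) = 55, then C(55, 2) = 1,485.
Final answer: 1,485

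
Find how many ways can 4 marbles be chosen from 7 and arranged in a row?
P(7,4) = 7!/(7-4)! = 840.
Final answer: 840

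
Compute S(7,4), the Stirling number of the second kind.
350

Explanation: Using the Stirling recurrence: S(n,k) = k·S(n-1,k) + S(n-1,k-1)
S(7,4) = 4·S(6,4) + S(6,3)
         = 4·65 + 90
         = 260 + 90
         = 350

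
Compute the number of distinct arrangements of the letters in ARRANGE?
1,260

Solution: Word has 7 letters (A=2, R=2, N=1, G=1, E=1). Arrangements: 7!/Π(k!) = 1,260.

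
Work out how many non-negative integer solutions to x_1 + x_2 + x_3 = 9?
55

Working:
C(9+3-1, 3-1) = 55.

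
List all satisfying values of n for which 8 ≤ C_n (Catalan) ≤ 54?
4, 5

Reasoning: C_3=5; C_4=14; C_5=42; C_6=132. So valid n = 4, 5.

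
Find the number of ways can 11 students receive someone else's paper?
Using D(n) = (n-1)[D(n-1) + D(n-2)]:
D(11) = (11-1) × [D(10) + D(9)]
      = 10 × [1334961 + 133496]
      = 10 × 1468457
      = 14,684,570
Final answer: 14,684,570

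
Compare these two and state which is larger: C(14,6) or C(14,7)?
C(14,7)
C(14,6)=3,003, C(14,7)=3,432.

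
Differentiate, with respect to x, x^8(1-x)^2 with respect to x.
Product rule: 8x^{7}(1-x)^{2} + x^8·(-2)(1-x)^{1}.
Final answer: 8x^7(1-x)^2 - 2x^8(1-x)^1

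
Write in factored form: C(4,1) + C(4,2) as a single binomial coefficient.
C(5,2)

Working:
By Pascal's identity: C(4,1) + C(4,2) = C(5,2) = 10.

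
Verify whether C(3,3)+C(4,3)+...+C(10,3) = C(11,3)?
False

Working:
Hockey stick identity gives Σ = C(11,4) = 330; RHS C(11,3) = 165.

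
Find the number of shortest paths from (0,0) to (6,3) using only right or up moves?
84
Choose 6 rights from 9 moves: C(9,6) = 84.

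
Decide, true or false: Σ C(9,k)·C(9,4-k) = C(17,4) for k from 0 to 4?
False
Vandermonde's identity gives C(18,4) = 3,060; RHS C(17,4) = 2,380.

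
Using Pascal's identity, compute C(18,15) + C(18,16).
969

Explanation: C(18,15) + C(18,16) = C(19,16) = 969.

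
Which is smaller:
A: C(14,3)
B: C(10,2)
B

Working:
A=C(14,3)=364, B=C(10,2)=45.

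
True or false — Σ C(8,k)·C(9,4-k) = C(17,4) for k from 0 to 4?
True

Explanation: Vandermonde's identity gives C(17,4) = 2,380; RHS C(17,4) = 2,380.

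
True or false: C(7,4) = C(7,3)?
Symmetry C(n,k) = C(n,n-k): C(7,4) = 35 and C(7,3) = 35. Both sides agree, so the statement holds.
Final answer: True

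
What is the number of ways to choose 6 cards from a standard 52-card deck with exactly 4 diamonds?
529,815

Solution: 13 diamonds and 39 non-diamonds: C(13,4) × C(39,2) = 715 × 741 = 529,815.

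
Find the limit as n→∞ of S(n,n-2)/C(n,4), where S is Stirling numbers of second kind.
The leading term of S(n,n-2) as a polynomial in n is (3)!!·C(n,4), so the ratio → (3)!! = 3.
Final answer: 3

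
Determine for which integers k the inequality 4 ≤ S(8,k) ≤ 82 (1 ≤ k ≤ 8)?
S(8,1)=1; S(8,2)=127; S(8,3)=966; S(8,4)=1,701; S(8,5)=1,050; S(8,6)=266; S(8,7)=28; S(8,8)=1. So valid k = 7.

Answer: 7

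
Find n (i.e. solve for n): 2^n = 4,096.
12

Working:
4,096 = 1,024 × 4 = 2^10 × 2^2 = 2^12, so n = 12.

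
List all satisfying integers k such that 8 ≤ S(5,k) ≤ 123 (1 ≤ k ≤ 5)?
S(5,1)=1; S(5,2)=15; S(5,3)=25; S(5,4)=10; S(5,5)=1. So valid k = 2, 3, 4.

Answer: 2, 3, 4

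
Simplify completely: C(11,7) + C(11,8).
495

Solution: By Pascal's identity: C(12,8) = 495.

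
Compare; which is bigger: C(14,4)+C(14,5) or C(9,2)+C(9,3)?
C(14,4)+C(14,5)

First=3,003, Second=120.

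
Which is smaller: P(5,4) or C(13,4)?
P(5,4)=120, C(13,4)=715.
Final answer: P(5,4)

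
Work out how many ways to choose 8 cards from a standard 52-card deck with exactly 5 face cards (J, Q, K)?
7,824,960
12 face cards and 40 non-face cards: C(12,5) × C(40,3) = 792 × 9,880 = 7,824,960.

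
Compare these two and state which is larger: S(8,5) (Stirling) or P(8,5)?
P(8,5)
S(8,5) = 5·S(7,5) + S(7,4) = 5·140 + 350 = 1,050; P(8,5) = 6,720.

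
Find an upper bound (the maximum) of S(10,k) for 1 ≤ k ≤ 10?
42,525

Reasoning: Row S(10,k) for k = 1..10 (via S(n,k) = k·S(n−1,k) + S(n−1,k−1)): 1, 511, 9,330, 34,105, 42,525, 22,827, 5,880, 750, 45, 1. The row is unimodal; maximum at k = 5: 42,525.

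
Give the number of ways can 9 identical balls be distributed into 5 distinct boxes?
715

Explanation: C(9+5-1, 5-1) = C(13, 4) = 715.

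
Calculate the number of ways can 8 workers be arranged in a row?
40,320
Arrangements of 8 distinct objects: 8! = 40,320.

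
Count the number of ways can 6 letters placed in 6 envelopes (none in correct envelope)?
265

Explanation: Using D(n) = (n-1)[D(n-1) + D(n-2)]:
D(6) = (6-1) × [D(5) + D(4)]
      = 5 × [44 + 9]
      = 5 × 53
      = 265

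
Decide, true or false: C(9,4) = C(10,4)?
False

Reasoning: LHS = C(9,4) = 126; RHS = C(10,4) = 210. 126 ≠ 210, so the statement does not hold.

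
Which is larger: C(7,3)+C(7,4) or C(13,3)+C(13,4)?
C(13,3)+C(13,4)

Working:
First=70, Second=1,001.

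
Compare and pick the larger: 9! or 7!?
9!

Reasoning: 9!=362,880, 7!=5,040. 9! > 7!.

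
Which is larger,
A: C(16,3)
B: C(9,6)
A=C(16,3)=560, B=C(9,6)=84.

Answer: A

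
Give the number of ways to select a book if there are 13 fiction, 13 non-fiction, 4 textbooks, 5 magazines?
35

Working:
By the addition principle: 13 + 13 + 4 + 5 = 35.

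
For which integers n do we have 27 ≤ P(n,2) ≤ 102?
6, 7, 8, 9, 10

Explanation: P(5,2)=20; P(6,2)=30; P(7,2)=42; P(8,2)=56; P(9,2)=72; P(10,2)=90; P(11,2)=110. So valid n = 6, 7, 8, 9, 10.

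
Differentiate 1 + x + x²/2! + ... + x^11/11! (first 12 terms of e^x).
Differentiating term by term gives the first 11 terms of e^x.

Answer: 1 + x + x²/2! + ... + x^10/10!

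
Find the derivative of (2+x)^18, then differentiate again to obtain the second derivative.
306(2+x)^16

Reasoning: First derivative: 18(2+x)^{17}. Second derivative: 18·17·(2+x)^{16} = 306(2+x)^{16}.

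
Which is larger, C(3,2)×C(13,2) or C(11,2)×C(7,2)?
C(3,2)×C(13,2)=234, C(11,2)×C(7,2)=1,155.

Answer: C(11,2)×C(7,2)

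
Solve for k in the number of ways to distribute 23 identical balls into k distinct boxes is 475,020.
7

Working:
Stars and bars: the count is C(23+k−1, k−1), increasing in k. k=5: C(27,4) = 17,550, k=6: C(28,5) = 98,280, k=7: C(29,6) = 475,020 ✓. So k = 7.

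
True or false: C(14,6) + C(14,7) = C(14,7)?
False

Reasoning: Pascal's identity gives C(15,7) = 6,435, whereas C(14,7) = 3,432.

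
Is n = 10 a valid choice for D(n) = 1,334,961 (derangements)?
Yes

Reasoning: D(10) = (10-1)·[D(9) + D(8)] = 9·[133,496 + 14,833] = 1,334,961, which equals 1,334,961.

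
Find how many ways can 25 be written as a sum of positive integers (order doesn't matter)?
1,958

Working:
Pentagonal recurrence p(n) = p(n−1) + p(n−2) − p(n−5) − p(n−7) + …: p(25) = p(24) + p(23) − p(20) − p(18) + p(13) + p(10) − p(3) = 1,575 + 1,255 − 627 − 385 + 101 + 42 − 3 = 1,958.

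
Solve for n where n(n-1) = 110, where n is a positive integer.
11

Reasoning: n² − n − 110 = 0, so n = (1 ± √(1 + 4·110))/2 = (1 ± √441)/2 = (1 ± 21)/2, i.e. n = 11 or n = -10. Taking the positive root, n = 11 (check: 11×10 = 110).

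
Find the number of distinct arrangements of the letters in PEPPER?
60

Working:
Word has 6 letters (P=3, E=2, R=1). Arrangements: 6!/Π(k!) = 60.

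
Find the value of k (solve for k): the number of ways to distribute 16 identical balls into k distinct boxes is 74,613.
Stars and bars: the count is C(16+k−1, k−1), increasing in k. k=5: C(20,4) = 4,845, k=6: C(21,5) = 20,349, k=7: C(22,6) = 74,613 ✓. So k = 7.
Final answer: 7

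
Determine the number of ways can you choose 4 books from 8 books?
70

C(8,4) = 8! / (4! × (8-4)!)
         = 8! / (4! × 4!)
         = 70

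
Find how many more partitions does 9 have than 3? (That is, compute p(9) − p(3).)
27

Explanation: Pentagonal recurrence p(n) = p(n−1) + p(n−2) − p(n−5) − p(n−7) + …: p(9) = p(8) + p(7) − p(4) − p(2) = 22 + 15 − 5 − 2 = 30.
p(3) = p(2) + p(1) = 2 + 1 = 3.
Difference = 30 − 3 = 27.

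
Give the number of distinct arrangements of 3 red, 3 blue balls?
20

Explanation: Multinomial: 6!/(3! × 3!) = 20.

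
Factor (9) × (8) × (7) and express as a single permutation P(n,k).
P(9,3) = 9!/(6)!

Solution: Product of 3 consecutive descending integers starting at 9: P(9,3) = 9!/6! = 504.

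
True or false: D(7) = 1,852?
False

Solution: Derangements of 7 elements: D(7) = (7-1)·[D(6) + D(5)] = 6·[265 + 44] = 1,854.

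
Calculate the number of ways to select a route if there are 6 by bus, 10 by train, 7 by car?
23
By the addition principle: 6 + 10 + 7 = 23.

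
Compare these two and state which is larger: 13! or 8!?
13!
13!=6,227,020,800, 8!=40,320. 13! > 8!.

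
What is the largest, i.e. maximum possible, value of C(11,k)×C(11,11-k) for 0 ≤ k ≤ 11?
213,444

Working:
C(11,k)·C(11,11-k) = C(11,k)², maximised at the centre k = 5: C(11,5)² = 213,444.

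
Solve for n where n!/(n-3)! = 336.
n!/(n-3)! = n×(n-1)×(n-2), a product of 3 consecutive integers ≈ (n−1)^3. 336^(1/3) + 1 ≈ 8.0; check n = 8: 8×7×6 = 336 ✓. So n = 8.

Answer: 8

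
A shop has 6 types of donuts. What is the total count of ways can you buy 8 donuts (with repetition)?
Stars and bars: C(8+6-1, 8) = C(13, 8) = 1,287.

Answer: 1,287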